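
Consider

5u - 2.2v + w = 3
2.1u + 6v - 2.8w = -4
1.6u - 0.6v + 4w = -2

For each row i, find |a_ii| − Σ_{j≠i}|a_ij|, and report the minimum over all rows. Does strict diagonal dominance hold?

1.1

row 1: |5| − (2.2+1) = 1.8
row 2: |6| − (2.1+2.8) = 1.1
row 3: |4| − (1.6+0.6) = 1.8
minimum over rows = 1.1 → strictly diagonally dominant (convergence guaranteed)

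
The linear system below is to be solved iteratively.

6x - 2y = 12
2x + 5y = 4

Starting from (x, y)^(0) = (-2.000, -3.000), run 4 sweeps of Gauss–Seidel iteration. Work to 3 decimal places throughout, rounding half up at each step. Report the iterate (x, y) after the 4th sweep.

(2.002, -0.001)

Iteration 1:
  x = (12 - (-2)·-3.000) / (6) = 1.000
  y = (4 - (2)·1.000) / (5) = 0.400
Iteration 2:
  x = (12 - (-2)·0.400) / (6) = 2.133
  y = (4 - (2)·2.133) / (5) = -0.053
Iteration 3:
  x = (12 - (-2)·-0.053) / (6) = 1.982
  y = (4 - (2)·1.982) / (5) = 0.007
Iteration 4:
  x = (12 - (-2)·0.007) / (6) = 2.002
  y = (4 - (2)·2.002) / (5) = -0.001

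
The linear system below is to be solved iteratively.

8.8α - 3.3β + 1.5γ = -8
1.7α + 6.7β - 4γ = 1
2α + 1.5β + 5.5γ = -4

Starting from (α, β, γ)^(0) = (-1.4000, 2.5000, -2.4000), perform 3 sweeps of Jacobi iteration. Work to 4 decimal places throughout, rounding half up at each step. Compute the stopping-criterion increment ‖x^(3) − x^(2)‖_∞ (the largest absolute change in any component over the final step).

Iteration 1:
  α = (-8 - (-3.3)·2.5000 - (1.5)·-2.4000) / (8.8) = 0.4375
  β = (1 - (1.7)·-1.4000 - (-4)·-2.4000) / (6.7) = -0.9284
  γ = (-4 - (2)·-1.4000 - (1.5)·2.5000) / (5.5) = -0.9000
Iteration 2:
  α = (-8 - (-3.3)·-0.9284 - (1.5)·-0.9000) / (8.8) = -1.1038
  β = (1 - (1.7)·0.4375 - (-4)·-0.9000) / (6.7) = -0.4991
  γ = (-4 - (2)·0.4375 - (1.5)·-0.9284) / (5.5) = -0.6332
Iteration 3:
  α = (-8 - (-3.3)·-0.4991 - (1.5)·-0.6332) / (8.8) = -0.9883
  β = (1 - (1.7)·-1.1038 - (-4)·-0.6332) / (6.7) = 0.0513
  γ = (-4 - (2)·-1.1038 - (1.5)·-0.4991) / (5.5) = -0.1898
Change: (0.1155, 0.5504, 0.4434) → max |·| = 0.5504

0.5504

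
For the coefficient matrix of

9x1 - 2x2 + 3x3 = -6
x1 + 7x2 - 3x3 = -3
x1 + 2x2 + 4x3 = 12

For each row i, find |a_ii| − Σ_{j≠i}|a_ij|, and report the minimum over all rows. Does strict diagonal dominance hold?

row 1: |9| − (2+3) = 4
row 2: |7| − (1+3) = 3
row 3: |4| − (1+2) = 1
minimum over rows = 1 → strictly diagonally dominant (convergence guaranteed)

1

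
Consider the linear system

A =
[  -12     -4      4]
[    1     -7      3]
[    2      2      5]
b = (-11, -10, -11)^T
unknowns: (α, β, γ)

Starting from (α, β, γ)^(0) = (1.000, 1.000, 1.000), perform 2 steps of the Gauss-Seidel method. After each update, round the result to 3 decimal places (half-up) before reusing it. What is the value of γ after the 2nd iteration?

-1.799

Iteration 1:
  α = (-11 - (-4)·1.000 - (4)·1.000) / (-12) = 0.917
  β = (-10 - (1)·0.917 - (3)·1.000) / (-7) = 1.988
  γ = (-11 - (2)·0.917 - (2)·1.988) / (5) = -3.362
Iteration 2:
  α = (-11 - (-4)·1.988 - (4)·-3.362) / (-12) = -0.867
  β = (-10 - (1)·-0.867 - (3)·-3.362) / (-7) = -0.136
  γ = (-11 - (2)·-0.867 - (2)·-0.136) / (5) = -1.799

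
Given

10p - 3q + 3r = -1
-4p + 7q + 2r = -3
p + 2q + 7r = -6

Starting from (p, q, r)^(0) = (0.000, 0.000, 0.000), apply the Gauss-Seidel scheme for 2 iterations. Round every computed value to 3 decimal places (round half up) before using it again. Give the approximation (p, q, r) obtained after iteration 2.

Iteration 1:
  p = (-1 - (-3)·0.000 - (3)·0.000) / (10) = -0.100
  q = (-3 - (-4)·-0.100 - (2)·0.000) / (7) = -0.486
  r = (-6 - (1)·-0.100 - (2)·-0.486) / (7) = -0.704
Iteration 2:
  p = (-1 - (-3)·-0.486 - (3)·-0.704) / (10) = -0.035
  q = (-3 - (-4)·-0.035 - (2)·-0.704) / (7) = -0.247
  r = (-6 - (1)·-0.035 - (2)·-0.247) / (7) = -0.782

(-0.035, -0.247, -0.782)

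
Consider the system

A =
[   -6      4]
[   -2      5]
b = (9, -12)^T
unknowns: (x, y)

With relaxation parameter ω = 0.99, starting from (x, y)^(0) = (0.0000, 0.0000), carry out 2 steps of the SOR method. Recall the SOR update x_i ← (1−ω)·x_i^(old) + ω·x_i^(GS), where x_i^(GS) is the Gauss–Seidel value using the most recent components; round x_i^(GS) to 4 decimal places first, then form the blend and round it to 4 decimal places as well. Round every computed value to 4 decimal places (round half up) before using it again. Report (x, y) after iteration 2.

(-3.4562, -3.7743)

Iteration 1:
  x: GS value = (9 - (4)·0.0000) / (-6) = -1.5000;  x ← (1−ω)·0.0000 + ω·-1.5000 = -1.4850
  y: GS value = (-12 - (-2)·-1.4850) / (5) = -2.9940;  y ← (1−ω)·0.0000 + ω·-2.9940 = -2.9641
Iteration 2:
  x: GS value = (9 - (4)·-2.9641) / (-6) = -3.4761;  x ← (1−ω)·-1.4850 + ω·-3.4761 = -3.4562
  y: GS value = (-12 - (-2)·-3.4562) / (5) = -3.7825;  y ← (1−ω)·-2.9641 + ω·-3.7825 = -3.7743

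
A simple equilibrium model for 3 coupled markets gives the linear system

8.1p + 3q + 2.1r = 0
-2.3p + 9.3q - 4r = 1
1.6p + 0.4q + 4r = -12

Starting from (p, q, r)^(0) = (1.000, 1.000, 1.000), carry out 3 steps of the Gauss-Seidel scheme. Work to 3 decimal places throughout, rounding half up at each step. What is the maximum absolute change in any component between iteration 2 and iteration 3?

0.583

Iteration 1:
  p = (0 - (3)·1.000 - (2.1)·1.000) / (8.1) = -0.630
  q = (1 - (-2.3)·-0.630 - (-4)·1.000) / (9.3) = 0.382
  r = (-12 - (1.6)·-0.630 - (0.4)·0.382) / (4) = -2.786
Iteration 2:
  p = (0 - (3)·0.382 - (2.1)·-2.786) / (8.1) = 0.581
  q = (1 - (-2.3)·0.581 - (-4)·-2.786) / (9.3) = -0.947
  r = (-12 - (1.6)·0.581 - (0.4)·-0.947) / (4) = -3.138
Iteration 3:
  p = (0 - (3)·-0.947 - (2.1)·-3.138) / (8.1) = 1.164
  q = (1 - (-2.3)·1.164 - (-4)·-3.138) / (9.3) = -0.954
  r = (-12 - (1.6)·1.164 - (0.4)·-0.954) / (4) = -3.370
Change: (0.583, -0.007, -0.232) → max |·| = 0.583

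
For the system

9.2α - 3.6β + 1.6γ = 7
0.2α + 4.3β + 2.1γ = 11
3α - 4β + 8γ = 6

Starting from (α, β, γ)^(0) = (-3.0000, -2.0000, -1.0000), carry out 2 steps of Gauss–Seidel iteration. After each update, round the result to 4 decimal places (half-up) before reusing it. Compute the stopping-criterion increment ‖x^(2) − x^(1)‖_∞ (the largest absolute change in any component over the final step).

1.6346

Iteration 1:
  α = (7 - (-3.6)·-2.0000 - (1.6)·-1.0000) / (9.2) = 0.1522
  β = (11 - (0.2)·0.1522 - (2.1)·-1.0000) / (4.3) = 3.0394
  γ = (6 - (3)·0.1522 - (-4)·3.0394) / (8) = 2.2126
Iteration 2:
  α = (7 - (-3.6)·3.0394 - (1.6)·2.2126) / (9.2) = 1.5654
  β = (11 - (0.2)·1.5654 - (2.1)·2.2126) / (4.3) = 1.4048
  γ = (6 - (3)·1.5654 - (-4)·1.4048) / (8) = 0.8654
Change: (1.4132, -1.6346, -1.3472) → max |·| = 1.6346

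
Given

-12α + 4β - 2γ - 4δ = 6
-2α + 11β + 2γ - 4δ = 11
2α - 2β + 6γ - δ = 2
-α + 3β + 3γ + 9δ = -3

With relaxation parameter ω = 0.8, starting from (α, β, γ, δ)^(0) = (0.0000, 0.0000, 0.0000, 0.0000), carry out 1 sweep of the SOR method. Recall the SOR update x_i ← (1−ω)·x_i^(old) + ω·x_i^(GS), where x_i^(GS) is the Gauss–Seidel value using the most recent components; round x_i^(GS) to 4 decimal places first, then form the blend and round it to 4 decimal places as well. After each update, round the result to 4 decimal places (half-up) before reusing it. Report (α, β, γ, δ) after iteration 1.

(-0.4000, 0.7418, 0.5711, -0.6523)

Iteration 1:
  α: GS value = (6 - (4)·0.0000 - (-2)·0.0000 - (-4)·0.0000) / (-12) = -0.5000;  α ← (1−ω)·0.0000 + ω·-0.5000 = -0.4000
  β: GS value = (11 - (-2)·-0.4000 - (2)·0.0000 - (-4)·0.0000) / (11) = 0.9273;  β ← (1−ω)·0.0000 + ω·0.9273 = 0.7418
  γ: GS value = (2 - (2)·-0.4000 - (-2)·0.7418 - (-1)·0.0000) / (6) = 0.7139;  γ ← (1−ω)·0.0000 + ω·0.7139 = 0.5711
  δ: GS value = (-3 - (-1)·-0.4000 - (3)·0.7418 - (3)·0.5711) / (9) = -0.8154;  δ ← (1−ω)·0.0000 + ω·-0.8154 = -0.6523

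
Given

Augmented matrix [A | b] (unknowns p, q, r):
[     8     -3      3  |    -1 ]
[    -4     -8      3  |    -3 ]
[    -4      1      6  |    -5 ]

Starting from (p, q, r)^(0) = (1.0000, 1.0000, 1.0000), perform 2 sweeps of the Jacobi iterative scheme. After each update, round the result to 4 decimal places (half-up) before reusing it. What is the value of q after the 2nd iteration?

0.3125

Iteration 1:
  p = (-1 - (-3)·1.0000 - (3)·1.0000) / (8) = -0.1250
  q = (-3 - (-4)·1.0000 - (3)·1.0000) / (-8) = 0.2500
  r = (-5 - (-4)·1.0000 - (1)·1.0000) / (6) = -0.3333
Iteration 2:
  p = (-1 - (-3)·0.2500 - (3)·-0.3333) / (8) = 0.0937
  q = (-3 - (-4)·-0.1250 - (3)·-0.3333) / (-8) = 0.3125
  r = (-5 - (-4)·-0.1250 - (1)·0.2500) / (6) = -0.9583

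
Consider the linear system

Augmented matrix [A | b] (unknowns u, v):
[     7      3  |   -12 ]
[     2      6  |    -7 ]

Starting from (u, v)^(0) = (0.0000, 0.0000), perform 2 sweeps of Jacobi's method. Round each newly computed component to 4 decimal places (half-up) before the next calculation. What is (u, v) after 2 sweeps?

Iteration 1:
  u = (-12 - (3)·0.0000) / (7) = -1.7143
  v = (-7 - (2)·0.0000) / (6) = -1.1667
Iteration 2:
  u = (-12 - (3)·-1.1667) / (7) = -1.2143
  v = (-7 - (2)·-1.7143) / (6) = -0.5952

(-1.2143, -0.5952)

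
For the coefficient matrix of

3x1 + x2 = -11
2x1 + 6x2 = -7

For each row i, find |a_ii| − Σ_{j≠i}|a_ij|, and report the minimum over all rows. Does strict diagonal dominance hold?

2

row 1: |3| − (1) = 2
row 2: |6| − (2) = 4
minimum over rows = 2 → strictly diagonally dominant (convergence guaranteed)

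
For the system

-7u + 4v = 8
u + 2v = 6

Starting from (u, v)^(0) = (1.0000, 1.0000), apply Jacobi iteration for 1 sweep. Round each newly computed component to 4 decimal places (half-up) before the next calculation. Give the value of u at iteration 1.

-0.5714

Iteration 1:
  u = (8 - (4)·1.0000) / (-7) = -0.5714
  v = (6 - (1)·1.0000) / (2) = 2.5000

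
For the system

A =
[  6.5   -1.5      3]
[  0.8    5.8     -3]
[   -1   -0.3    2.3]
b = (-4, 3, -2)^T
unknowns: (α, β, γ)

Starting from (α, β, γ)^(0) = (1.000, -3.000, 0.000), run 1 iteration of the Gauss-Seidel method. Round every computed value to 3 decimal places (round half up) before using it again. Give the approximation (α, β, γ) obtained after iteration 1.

Iteration 1:
  α = (-4 - (-1.5)·-3.000 - (3)·0.000) / (6.5) = -1.308
  β = (3 - (0.8)·-1.308 - (-3)·0.000) / (5.8) = 0.698
  γ = (-2 - (-1)·-1.308 - (-0.3)·0.698) / (2.3) = -1.347

(-1.308, 0.698, -1.347)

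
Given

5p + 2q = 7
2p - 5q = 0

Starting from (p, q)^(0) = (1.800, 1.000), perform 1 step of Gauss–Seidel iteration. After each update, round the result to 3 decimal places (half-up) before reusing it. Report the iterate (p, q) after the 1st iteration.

Iteration 1:
  p = (7 - (2)·1.000) / (5) = 1.000
  q = (0 - (2)·1.000) / (-5) = 0.400

(1.000, 0.400)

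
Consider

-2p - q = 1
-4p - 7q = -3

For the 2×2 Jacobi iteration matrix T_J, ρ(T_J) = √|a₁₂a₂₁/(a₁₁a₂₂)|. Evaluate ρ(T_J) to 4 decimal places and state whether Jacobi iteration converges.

0.5345

a₁₂a₂₁/(a₁₁a₂₂) = (-1)·(-4) / ((-2)·(-7)) = 0.285714
ρ = √|0.285714| = √0.285714 = 0.5345
ρ < 1, so Jacobi converges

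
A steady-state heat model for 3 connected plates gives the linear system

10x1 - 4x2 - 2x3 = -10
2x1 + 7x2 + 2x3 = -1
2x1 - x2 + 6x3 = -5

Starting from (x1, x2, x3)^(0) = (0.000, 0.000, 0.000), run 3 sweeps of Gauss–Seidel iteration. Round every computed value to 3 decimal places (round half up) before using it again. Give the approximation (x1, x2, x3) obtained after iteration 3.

(-0.972, 0.260, -0.466)

Iteration 1:
  x1 = (-10 - (-4)·0.000 - (-2)·0.000) / (10) = -1.000
  x2 = (-1 - (2)·-1.000 - (2)·0.000) / (7) = 0.143
  x3 = (-5 - (2)·-1.000 - (-1)·0.143) / (6) = -0.476
Iteration 2:
  x1 = (-10 - (-4)·0.143 - (-2)·-0.476) / (10) = -1.038
  x2 = (-1 - (2)·-1.038 - (2)·-0.476) / (7) = 0.290
  x3 = (-5 - (2)·-1.038 - (-1)·0.290) / (6) = -0.439
Iteration 3:
  x1 = (-10 - (-4)·0.290 - (-2)·-0.439) / (10) = -0.972
  x2 = (-1 - (2)·-0.972 - (2)·-0.439) / (7) = 0.260
  x3 = (-5 - (2)·-0.972 - (-1)·0.260) / (6) = -0.466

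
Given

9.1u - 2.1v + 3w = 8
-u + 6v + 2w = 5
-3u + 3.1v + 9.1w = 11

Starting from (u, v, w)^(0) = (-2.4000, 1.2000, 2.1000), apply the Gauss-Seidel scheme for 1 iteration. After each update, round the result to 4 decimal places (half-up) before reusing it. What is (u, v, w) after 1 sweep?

Iteration 1:
  u = (8 - (-2.1)·1.2000 - (3)·2.1000) / (9.1) = 0.4637
  v = (5 - (-1)·0.4637 - (2)·2.1000) / (6) = 0.2106
  w = (11 - (-3)·0.4637 - (3.1)·0.2106) / (9.1) = 1.2899

(0.4637, 0.2106, 1.2899)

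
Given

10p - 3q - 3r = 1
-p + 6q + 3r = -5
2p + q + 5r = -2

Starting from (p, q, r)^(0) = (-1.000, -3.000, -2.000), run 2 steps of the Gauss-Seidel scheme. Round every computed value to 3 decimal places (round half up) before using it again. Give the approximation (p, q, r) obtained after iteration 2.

Iteration 1:
  p = (1 - (-3)·-3.000 - (-3)·-2.000) / (10) = -1.400
  q = (-5 - (-1)·-1.400 - (3)·-2.000) / (6) = -0.067
  r = (-2 - (2)·-1.400 - (1)·-0.067) / (5) = 0.173
Iteration 2:
  p = (1 - (-3)·-0.067 - (-3)·0.173) / (10) = 0.132
  q = (-5 - (-1)·0.132 - (3)·0.173) / (6) = -0.898
  r = (-2 - (2)·0.132 - (1)·-0.898) / (5) = -0.273

(0.132, -0.898, -0.273)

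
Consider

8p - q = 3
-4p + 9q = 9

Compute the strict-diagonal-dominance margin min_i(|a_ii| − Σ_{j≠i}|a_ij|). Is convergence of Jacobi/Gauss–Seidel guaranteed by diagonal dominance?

5

row 1: |8| − (1) = 7
row 2: |9| − (4) = 5
minimum over rows = 5 → strictly diagonally dominant (convergence guaranteed)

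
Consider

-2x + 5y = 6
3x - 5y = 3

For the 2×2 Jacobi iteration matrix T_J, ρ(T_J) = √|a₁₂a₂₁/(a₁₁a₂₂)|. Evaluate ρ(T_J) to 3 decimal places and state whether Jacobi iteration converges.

1.225

a₁₂a₂₁/(a₁₁a₂₂) = (5)·(3) / ((-2)·(-5)) = 1.500000
ρ = √|1.500000| = √1.500000 = 1.225
ρ > 1, so Jacobi diverges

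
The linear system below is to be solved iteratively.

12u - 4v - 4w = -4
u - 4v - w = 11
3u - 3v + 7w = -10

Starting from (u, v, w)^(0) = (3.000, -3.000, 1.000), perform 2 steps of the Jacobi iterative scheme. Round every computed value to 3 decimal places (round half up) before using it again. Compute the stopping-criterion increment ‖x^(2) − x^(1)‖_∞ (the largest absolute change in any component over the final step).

2.036

Iteration 1:
  u = (-4 - (-4)·-3.000 - (-4)·1.000) / (12) = -1.000
  v = (11 - (1)·3.000 - (-1)·1.000) / (-4) = -2.250
  w = (-10 - (3)·3.000 - (-3)·-3.000) / (7) = -4.000
Iteration 2:
  u = (-4 - (-4)·-2.250 - (-4)·-4.000) / (12) = -2.417
  v = (11 - (1)·-1.000 - (-1)·-4.000) / (-4) = -2.000
  w = (-10 - (3)·-1.000 - (-3)·-2.250) / (7) = -1.964
Change: (-1.417, 0.250, 2.036) → max |·| = 2.036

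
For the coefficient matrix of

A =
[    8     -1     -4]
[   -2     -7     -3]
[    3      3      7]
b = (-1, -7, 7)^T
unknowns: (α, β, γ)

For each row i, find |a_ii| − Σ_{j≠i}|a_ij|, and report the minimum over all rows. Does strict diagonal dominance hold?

1

row 1: |8| − (1+4) = 3
row 2: |-7| − (2+3) = 2
row 3: |7| − (3+3) = 1
minimum over rows = 1 → strictly diagonally dominant (convergence guaranteed)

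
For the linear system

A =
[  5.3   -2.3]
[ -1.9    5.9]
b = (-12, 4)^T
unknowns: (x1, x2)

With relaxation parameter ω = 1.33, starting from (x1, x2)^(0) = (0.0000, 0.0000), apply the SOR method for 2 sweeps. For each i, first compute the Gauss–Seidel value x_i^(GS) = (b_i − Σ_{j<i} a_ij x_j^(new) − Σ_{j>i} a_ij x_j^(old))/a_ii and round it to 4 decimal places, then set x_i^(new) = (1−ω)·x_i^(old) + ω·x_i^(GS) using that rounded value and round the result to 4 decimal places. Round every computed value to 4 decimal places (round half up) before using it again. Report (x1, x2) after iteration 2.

Iteration 1:
  x1: GS value = (-12 - (-2.3)·0.0000) / (5.3) = -2.2642;  x1 ← (1−ω)·0.0000 + ω·-2.2642 = -3.0114
  x2: GS value = (4 - (-1.9)·-3.0114) / (5.9) = -0.2918;  x2 ← (1−ω)·0.0000 + ω·-0.2918 = -0.3881
Iteration 2:
  x1: GS value = (-12 - (-2.3)·-0.3881) / (5.3) = -2.4326;  x1 ← (1−ω)·-3.0114 + ω·-2.4326 = -2.2416
  x2: GS value = (4 - (-1.9)·-2.2416) / (5.9) = -0.0439;  x2 ← (1−ω)·-0.3881 + ω·-0.0439 = 0.0697

(-2.2416, 0.0697)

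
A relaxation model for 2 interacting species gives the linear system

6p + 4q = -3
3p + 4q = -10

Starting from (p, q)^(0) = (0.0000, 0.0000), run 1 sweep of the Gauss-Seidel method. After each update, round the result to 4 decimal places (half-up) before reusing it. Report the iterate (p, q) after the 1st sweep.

Iteration 1:
  p = (-3 - (4)·0.0000) / (6) = -0.5000
  q = (-10 - (3)·-0.5000) / (4) = -2.1250

(-0.5000, -2.1250)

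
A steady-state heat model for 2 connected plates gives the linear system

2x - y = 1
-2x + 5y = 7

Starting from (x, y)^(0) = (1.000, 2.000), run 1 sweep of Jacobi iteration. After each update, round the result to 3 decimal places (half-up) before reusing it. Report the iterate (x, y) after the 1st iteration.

Iteration 1:
  x = (1 - (-1)·2.000) / (2) = 1.500
  y = (7 - (-2)·1.000) / (5) = 1.800

(1.500, 1.800)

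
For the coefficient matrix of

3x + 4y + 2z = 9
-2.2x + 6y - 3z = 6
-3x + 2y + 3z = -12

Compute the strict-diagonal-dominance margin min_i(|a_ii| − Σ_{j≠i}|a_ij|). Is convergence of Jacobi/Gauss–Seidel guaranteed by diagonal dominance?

row 1: |3| − (4+2) = -3
row 2: |6| − (2.2+3) = 0.8
row 3: |3| − (3+2) = -2
minimum over rows = -3 → not strictly diagonally dominant

-3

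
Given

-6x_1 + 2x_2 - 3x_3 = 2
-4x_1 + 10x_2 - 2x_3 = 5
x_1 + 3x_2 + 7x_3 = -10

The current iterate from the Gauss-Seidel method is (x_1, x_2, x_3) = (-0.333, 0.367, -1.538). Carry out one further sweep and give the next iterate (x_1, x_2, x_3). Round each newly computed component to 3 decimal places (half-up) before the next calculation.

(0.558, 0.416, -1.687)

One sweep:
  x_1 = (2 - (2)·0.367 - (-3)·-1.538) / (-6) = 0.558
  x_2 = (5 - (-4)·0.558 - (-2)·-1.538) / (10) = 0.416
  x_3 = (-10 - (1)·0.558 - (3)·0.416) / (7) = -1.687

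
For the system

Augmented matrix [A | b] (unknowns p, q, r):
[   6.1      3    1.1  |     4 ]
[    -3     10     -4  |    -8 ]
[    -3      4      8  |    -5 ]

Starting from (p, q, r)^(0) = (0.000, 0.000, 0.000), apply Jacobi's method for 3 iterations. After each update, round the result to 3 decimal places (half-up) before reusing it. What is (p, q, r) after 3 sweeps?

Iteration 1:
  p = (4 - (3)·0.000 - (1.1)·0.000) / (6.1) = 0.656
  q = (-8 - (-3)·0.000 - (-4)·0.000) / (10) = -0.800
  r = (-5 - (-3)·0.000 - (4)·0.000) / (8) = -0.625
Iteration 2:
  p = (4 - (3)·-0.800 - (1.1)·-0.625) / (6.1) = 1.162
  q = (-8 - (-3)·0.656 - (-4)·-0.625) / (10) = -0.853
  r = (-5 - (-3)·0.656 - (4)·-0.800) / (8) = 0.021
Iteration 3:
  p = (4 - (3)·-0.853 - (1.1)·0.021) / (6.1) = 1.071
  q = (-8 - (-3)·1.162 - (-4)·0.021) / (10) = -0.443
  r = (-5 - (-3)·1.162 - (4)·-0.853) / (8) = 0.237

(1.071, -0.443, 0.237)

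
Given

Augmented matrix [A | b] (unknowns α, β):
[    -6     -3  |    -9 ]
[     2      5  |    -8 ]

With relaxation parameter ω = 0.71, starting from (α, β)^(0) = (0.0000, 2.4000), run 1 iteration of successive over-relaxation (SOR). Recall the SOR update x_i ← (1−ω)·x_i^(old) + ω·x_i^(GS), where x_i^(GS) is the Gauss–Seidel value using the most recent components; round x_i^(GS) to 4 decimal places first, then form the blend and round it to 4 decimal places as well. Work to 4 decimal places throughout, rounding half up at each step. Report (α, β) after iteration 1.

Iteration 1:
  α: GS value = (-9 - (-3)·2.4000) / (-6) = 0.3000;  α ← (1−ω)·0.0000 + ω·0.3000 = 0.2130
  β: GS value = (-8 - (2)·0.2130) / (5) = -1.6852;  β ← (1−ω)·2.4000 + ω·-1.6852 = -0.5005

(0.2130, -0.5005)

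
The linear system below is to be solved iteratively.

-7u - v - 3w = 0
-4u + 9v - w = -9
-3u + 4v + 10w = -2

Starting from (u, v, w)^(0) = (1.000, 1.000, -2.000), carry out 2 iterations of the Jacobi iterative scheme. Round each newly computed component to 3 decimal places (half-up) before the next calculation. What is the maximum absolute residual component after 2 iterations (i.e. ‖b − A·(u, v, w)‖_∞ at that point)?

Iteration 1:
  u = (0 - (-1)·1.000 - (-3)·-2.000) / (-7) = 0.714
  v = (-9 - (-4)·1.000 - (-1)·-2.000) / (9) = -0.778
  w = (-2 - (-3)·1.000 - (4)·1.000) / (10) = -0.300
Iteration 2:
  u = (0 - (-1)·-0.778 - (-3)·-0.300) / (-7) = 0.240
  v = (-9 - (-4)·0.714 - (-1)·-0.300) / (9) = -0.716
  w = (-2 - (-3)·0.714 - (4)·-0.778) / (10) = 0.325
Residual b − A·x = (1.939, -1.271, -1.666); ∞-norm = 1.939

1.939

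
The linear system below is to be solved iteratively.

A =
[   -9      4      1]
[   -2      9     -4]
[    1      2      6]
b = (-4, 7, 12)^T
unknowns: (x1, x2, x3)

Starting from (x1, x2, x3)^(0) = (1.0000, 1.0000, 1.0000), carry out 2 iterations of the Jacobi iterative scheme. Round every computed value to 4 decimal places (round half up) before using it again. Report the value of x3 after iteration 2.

1.3519

Iteration 1:
  x1 = (-4 - (4)·1.0000 - (1)·1.0000) / (-9) = 1.0000
  x2 = (7 - (-2)·1.0000 - (-4)·1.0000) / (9) = 1.4444
  x3 = (12 - (1)·1.0000 - (2)·1.0000) / (6) = 1.5000
Iteration 2:
  x1 = (-4 - (4)·1.4444 - (1)·1.5000) / (-9) = 1.2531
  x2 = (7 - (-2)·1.0000 - (-4)·1.5000) / (9) = 1.6667
  x3 = (12 - (1)·1.0000 - (2)·1.4444) / (6) = 1.3519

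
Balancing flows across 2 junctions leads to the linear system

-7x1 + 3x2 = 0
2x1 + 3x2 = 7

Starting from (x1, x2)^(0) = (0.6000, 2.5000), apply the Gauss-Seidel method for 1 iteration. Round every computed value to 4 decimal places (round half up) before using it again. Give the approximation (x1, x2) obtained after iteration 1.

(1.0714, 1.6191)

Iteration 1:
  x1 = (0 - (3)·2.5000) / (-7) = 1.0714
  x2 = (7 - (2)·1.0714) / (3) = 1.6191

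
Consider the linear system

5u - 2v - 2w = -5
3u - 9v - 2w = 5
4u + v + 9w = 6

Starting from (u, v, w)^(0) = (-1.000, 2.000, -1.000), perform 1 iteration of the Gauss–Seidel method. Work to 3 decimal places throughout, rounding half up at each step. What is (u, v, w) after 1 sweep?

Iteration 1:
  u = (-5 - (-2)·2.000 - (-2)·-1.000) / (5) = -0.600
  v = (5 - (3)·-0.600 - (-2)·-1.000) / (-9) = -0.533
  w = (6 - (4)·-0.600 - (1)·-0.533) / (9) = 0.993

(-0.600, -0.533, 0.993)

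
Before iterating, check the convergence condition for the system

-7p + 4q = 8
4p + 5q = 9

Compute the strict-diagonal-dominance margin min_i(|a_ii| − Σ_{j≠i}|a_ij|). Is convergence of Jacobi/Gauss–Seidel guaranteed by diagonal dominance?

1

row 1: |-7| − (4) = 3
row 2: |5| − (4) = 1
minimum over rows = 1 → strictly diagonally dominant (convergence guaranteed)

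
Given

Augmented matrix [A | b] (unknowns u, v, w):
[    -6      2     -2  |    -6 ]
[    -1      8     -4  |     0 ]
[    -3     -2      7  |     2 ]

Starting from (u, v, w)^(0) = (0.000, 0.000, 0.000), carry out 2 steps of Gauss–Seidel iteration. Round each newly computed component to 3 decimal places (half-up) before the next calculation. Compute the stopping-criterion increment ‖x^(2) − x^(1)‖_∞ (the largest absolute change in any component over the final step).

0.349

Iteration 1:
  u = (-6 - (2)·0.000 - (-2)·0.000) / (-6) = 1.000
  v = (0 - (-1)·1.000 - (-4)·0.000) / (8) = 0.125
  w = (2 - (-3)·1.000 - (-2)·0.125) / (7) = 0.750
Iteration 2:
  u = (-6 - (2)·0.125 - (-2)·0.750) / (-6) = 0.792
  v = (0 - (-1)·0.792 - (-4)·0.750) / (8) = 0.474
  w = (2 - (-3)·0.792 - (-2)·0.474) / (7) = 0.761
Change: (-0.208, 0.349, 0.011) → max |·| = 0.349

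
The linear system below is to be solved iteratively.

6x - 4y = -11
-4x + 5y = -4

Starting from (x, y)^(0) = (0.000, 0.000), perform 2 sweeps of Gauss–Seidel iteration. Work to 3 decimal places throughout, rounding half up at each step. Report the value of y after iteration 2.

-3.475

Iteration 1:
  x = (-11 - (-4)·0.000) / (6) = -1.833
  y = (-4 - (-4)·-1.833) / (5) = -2.266
Iteration 2:
  x = (-11 - (-4)·-2.266) / (6) = -3.344
  y = (-4 - (-4)·-3.344) / (5) = -3.475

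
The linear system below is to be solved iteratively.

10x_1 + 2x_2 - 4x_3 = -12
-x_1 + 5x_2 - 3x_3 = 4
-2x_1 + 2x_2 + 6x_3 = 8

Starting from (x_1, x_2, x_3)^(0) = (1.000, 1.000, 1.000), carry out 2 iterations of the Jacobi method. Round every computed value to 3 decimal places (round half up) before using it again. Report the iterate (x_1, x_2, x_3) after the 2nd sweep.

Iteration 1:
  x_1 = (-12 - (2)·1.000 - (-4)·1.000) / (10) = -1.000
  x_2 = (4 - (-1)·1.000 - (-3)·1.000) / (5) = 1.600
  x_3 = (8 - (-2)·1.000 - (2)·1.000) / (6) = 1.333
Iteration 2:
  x_1 = (-12 - (2)·1.600 - (-4)·1.333) / (10) = -0.987
  x_2 = (4 - (-1)·-1.000 - (-3)·1.333) / (5) = 1.400
  x_3 = (8 - (-2)·-1.000 - (2)·1.600) / (6) = 0.467

(-0.987, 1.400, 0.467)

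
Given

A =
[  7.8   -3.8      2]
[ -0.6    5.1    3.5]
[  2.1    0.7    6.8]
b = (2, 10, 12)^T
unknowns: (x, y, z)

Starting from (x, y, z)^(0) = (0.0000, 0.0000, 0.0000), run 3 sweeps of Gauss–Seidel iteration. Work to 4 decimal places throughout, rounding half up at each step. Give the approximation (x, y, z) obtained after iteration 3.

Iteration 1:
  x = (2 - (-3.8)·0.0000 - (2)·0.0000) / (7.8) = 0.2564
  y = (10 - (-0.6)·0.2564 - (3.5)·0.0000) / (5.1) = 1.9909
  z = (12 - (2.1)·0.2564 - (0.7)·1.9909) / (6.8) = 1.4806
Iteration 2:
  x = (2 - (-3.8)·1.9909 - (2)·1.4806) / (7.8) = 0.8467
  y = (10 - (-0.6)·0.8467 - (3.5)·1.4806) / (5.1) = 1.0443
  z = (12 - (2.1)·0.8467 - (0.7)·1.0443) / (6.8) = 1.3957
Iteration 3:
  x = (2 - (-3.8)·1.0443 - (2)·1.3957) / (7.8) = 0.4073
  y = (10 - (-0.6)·0.4073 - (3.5)·1.3957) / (5.1) = 1.0509
  z = (12 - (2.1)·0.4073 - (0.7)·1.0509) / (6.8) = 1.5307

(0.4073, 1.0509, 1.5307)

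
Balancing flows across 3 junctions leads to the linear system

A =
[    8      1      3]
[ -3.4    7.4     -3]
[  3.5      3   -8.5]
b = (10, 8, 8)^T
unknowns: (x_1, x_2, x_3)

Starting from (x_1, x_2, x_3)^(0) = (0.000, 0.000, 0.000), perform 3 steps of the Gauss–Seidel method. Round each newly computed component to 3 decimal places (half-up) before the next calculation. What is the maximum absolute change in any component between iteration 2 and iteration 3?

Iteration 1:
  x_1 = (10 - (1)·0.000 - (3)·0.000) / (8) = 1.250
  x_2 = (8 - (-3.4)·1.250 - (-3)·0.000) / (7.4) = 1.655
  x_3 = (8 - (3.5)·1.250 - (3)·1.655) / (-8.5) = 0.158
Iteration 2:
  x_1 = (10 - (1)·1.655 - (3)·0.158) / (8) = 0.984
  x_2 = (8 - (-3.4)·0.984 - (-3)·0.158) / (7.4) = 1.597
  x_3 = (8 - (3.5)·0.984 - (3)·1.597) / (-8.5) = 0.028
Iteration 3:
  x_1 = (10 - (1)·1.597 - (3)·0.028) / (8) = 1.040
  x_2 = (8 - (-3.4)·1.040 - (-3)·0.028) / (7.4) = 1.570
  x_3 = (8 - (3.5)·1.040 - (3)·1.570) / (-8.5) = 0.041
Change: (0.056, -0.027, 0.013) → max |·| = 0.056

0.056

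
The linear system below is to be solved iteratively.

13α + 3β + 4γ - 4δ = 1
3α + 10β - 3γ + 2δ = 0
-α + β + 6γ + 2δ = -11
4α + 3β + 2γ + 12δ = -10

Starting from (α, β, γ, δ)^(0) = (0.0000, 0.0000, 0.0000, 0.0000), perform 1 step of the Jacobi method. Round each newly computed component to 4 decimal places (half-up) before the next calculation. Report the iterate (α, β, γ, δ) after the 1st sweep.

(0.0769, 0.0000, -1.8333, -0.8333)

Iteration 1:
  α = (1 - (3)·0.0000 - (4)·0.0000 - (-4)·0.0000) / (13) = 0.0769
  β = (0 - (3)·0.0000 - (-3)·0.0000 - (2)·0.0000) / (10) = 0.0000
  γ = (-11 - (-1)·0.0000 - (1)·0.0000 - (2)·0.0000) / (6) = -1.8333
  δ = (-10 - (4)·0.0000 - (3)·0.0000 - (2)·0.0000) / (12) = -0.8333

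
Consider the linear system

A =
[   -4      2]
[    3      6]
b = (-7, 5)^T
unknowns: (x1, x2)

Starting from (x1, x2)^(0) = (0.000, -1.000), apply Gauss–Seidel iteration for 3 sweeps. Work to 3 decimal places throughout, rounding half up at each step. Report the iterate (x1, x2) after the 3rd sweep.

(1.703, -0.018)

Iteration 1:
  x1 = (-7 - (2)·-1.000) / (-4) = 1.250
  x2 = (5 - (3)·1.250) / (6) = 0.208
Iteration 2:
  x1 = (-7 - (2)·0.208) / (-4) = 1.854
  x2 = (5 - (3)·1.854) / (6) = -0.094
Iteration 3:
  x1 = (-7 - (2)·-0.094) / (-4) = 1.703
  x2 = (5 - (3)·1.703) / (6) = -0.018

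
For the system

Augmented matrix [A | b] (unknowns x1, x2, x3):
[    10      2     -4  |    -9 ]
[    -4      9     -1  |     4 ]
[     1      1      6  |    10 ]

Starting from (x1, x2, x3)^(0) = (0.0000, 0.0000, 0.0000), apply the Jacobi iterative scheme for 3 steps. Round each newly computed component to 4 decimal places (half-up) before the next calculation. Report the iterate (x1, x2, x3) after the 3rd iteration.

(-0.2489, 0.4949, 1.6821)

Iteration 1:
  x1 = (-9 - (2)·0.0000 - (-4)·0.0000) / (10) = -0.9000
  x2 = (4 - (-4)·0.0000 - (-1)·0.0000) / (9) = 0.4444
  x3 = (10 - (1)·0.0000 - (1)·0.0000) / (6) = 1.6667
Iteration 2:
  x1 = (-9 - (2)·0.4444 - (-4)·1.6667) / (10) = -0.3222
  x2 = (4 - (-4)·-0.9000 - (-1)·1.6667) / (9) = 0.2296
  x3 = (10 - (1)·-0.9000 - (1)·0.4444) / (6) = 1.7426
Iteration 3:
  x1 = (-9 - (2)·0.2296 - (-4)·1.7426) / (10) = -0.2489
  x2 = (4 - (-4)·-0.3222 - (-1)·1.7426) / (9) = 0.4949
  x3 = (10 - (1)·-0.3222 - (1)·0.2296) / (6) = 1.6821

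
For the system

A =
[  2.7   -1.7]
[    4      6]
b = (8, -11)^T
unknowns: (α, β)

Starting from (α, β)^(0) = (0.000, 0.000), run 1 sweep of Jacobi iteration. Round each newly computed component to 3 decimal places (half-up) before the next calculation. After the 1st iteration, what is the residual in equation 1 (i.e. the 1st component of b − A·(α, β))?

-3.116

Iteration 1:
  α = (8 - (-1.7)·0.000) / (2.7) = 2.963
  β = (-11 - (4)·0.000) / (6) = -1.833
Residual b − A·x = (-3.116, -11.854)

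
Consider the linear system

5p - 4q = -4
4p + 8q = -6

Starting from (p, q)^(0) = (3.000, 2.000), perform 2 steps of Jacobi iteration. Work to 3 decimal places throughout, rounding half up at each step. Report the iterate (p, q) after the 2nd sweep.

(-2.600, -1.150)

Iteration 1:
  p = (-4 - (-4)·2.000) / (5) = 0.800
  q = (-6 - (4)·3.000) / (8) = -2.250
Iteration 2:
  p = (-4 - (-4)·-2.250) / (5) = -2.600
  q = (-6 - (4)·0.800) / (8) = -1.150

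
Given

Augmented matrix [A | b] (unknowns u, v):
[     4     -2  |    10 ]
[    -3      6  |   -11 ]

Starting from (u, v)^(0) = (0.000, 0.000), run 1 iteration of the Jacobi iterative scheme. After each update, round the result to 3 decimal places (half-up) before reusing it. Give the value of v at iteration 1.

Iteration 1:
  u = (10 - (-2)·0.000) / (4) = 2.500
  v = (-11 - (-3)·0.000) / (6) = -1.833

-1.833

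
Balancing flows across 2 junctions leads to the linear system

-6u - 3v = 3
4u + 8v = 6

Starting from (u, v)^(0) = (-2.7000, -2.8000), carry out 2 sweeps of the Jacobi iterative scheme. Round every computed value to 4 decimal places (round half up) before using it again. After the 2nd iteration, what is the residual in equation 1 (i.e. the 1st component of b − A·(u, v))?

Iteration 1:
  u = (3 - (-3)·-2.8000) / (-6) = 0.9000
  v = (6 - (4)·-2.7000) / (8) = 2.1000
Iteration 2:
  u = (3 - (-3)·2.1000) / (-6) = -1.5500
  v = (6 - (4)·0.9000) / (8) = 0.3000
Residual b − A·x = (-5.4000, 9.8000)

-5.4000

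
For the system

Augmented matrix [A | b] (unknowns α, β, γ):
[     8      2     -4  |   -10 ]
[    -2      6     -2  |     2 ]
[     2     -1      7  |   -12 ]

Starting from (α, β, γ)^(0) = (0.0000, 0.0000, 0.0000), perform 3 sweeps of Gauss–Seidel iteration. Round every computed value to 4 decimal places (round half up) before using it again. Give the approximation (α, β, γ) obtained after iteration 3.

(-1.6979, -0.6580, -1.3232)

Iteration 1:
  α = (-10 - (2)·0.0000 - (-4)·0.0000) / (8) = -1.2500
  β = (2 - (-2)·-1.2500 - (-2)·0.0000) / (6) = -0.0833
  γ = (-12 - (2)·-1.2500 - (-1)·-0.0833) / (7) = -1.3690
Iteration 2:
  α = (-10 - (2)·-0.0833 - (-4)·-1.3690) / (8) = -1.9137
  β = (2 - (-2)·-1.9137 - (-2)·-1.3690) / (6) = -0.7609
  γ = (-12 - (2)·-1.9137 - (-1)·-0.7609) / (7) = -1.2762
Iteration 3:
  α = (-10 - (2)·-0.7609 - (-4)·-1.2762) / (8) = -1.6979
  β = (2 - (-2)·-1.6979 - (-2)·-1.2762) / (6) = -0.6580
  γ = (-12 - (2)·-1.6979 - (-1)·-0.6580) / (7) = -1.3232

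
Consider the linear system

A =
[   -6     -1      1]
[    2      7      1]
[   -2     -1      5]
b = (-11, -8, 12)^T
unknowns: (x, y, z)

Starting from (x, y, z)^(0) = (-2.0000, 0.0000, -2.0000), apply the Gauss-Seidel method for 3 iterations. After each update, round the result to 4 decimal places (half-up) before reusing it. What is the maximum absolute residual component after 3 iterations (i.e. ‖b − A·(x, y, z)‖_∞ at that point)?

0.1466

Iteration 1:
  x = (-11 - (-1)·0.0000 - (1)·-2.0000) / (-6) = 1.5000
  y = (-8 - (2)·1.5000 - (1)·-2.0000) / (7) = -1.2857
  z = (12 - (-2)·1.5000 - (-1)·-1.2857) / (5) = 2.7429
Iteration 2:
  x = (-11 - (-1)·-1.2857 - (1)·2.7429) / (-6) = 2.5048
  y = (-8 - (2)·2.5048 - (1)·2.7429) / (7) = -2.2504
  z = (12 - (-2)·2.5048 - (-1)·-2.2504) / (5) = 2.9518
Iteration 3:
  x = (-11 - (-1)·-2.2504 - (1)·2.9518) / (-6) = 2.7004
  y = (-8 - (2)·2.7004 - (1)·2.9518) / (7) = -2.3361
  z = (12 - (-2)·2.7004 - (-1)·-2.3361) / (5) = 3.0129
Residual b − A·x = (-0.1466, -0.0610, 0.0002); ∞-norm = 0.1466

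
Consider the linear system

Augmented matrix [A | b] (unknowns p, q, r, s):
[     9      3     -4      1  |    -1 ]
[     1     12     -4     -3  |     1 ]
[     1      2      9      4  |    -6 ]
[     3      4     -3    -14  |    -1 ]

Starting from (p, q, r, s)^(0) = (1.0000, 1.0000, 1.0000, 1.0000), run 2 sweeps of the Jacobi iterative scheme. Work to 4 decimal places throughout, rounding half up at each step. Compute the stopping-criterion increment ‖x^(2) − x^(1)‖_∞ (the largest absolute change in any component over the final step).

Iteration 1:
  p = (-1 - (3)·1.0000 - (-4)·1.0000 - (1)·1.0000) / (9) = -0.1111
  q = (1 - (1)·1.0000 - (-4)·1.0000 - (-3)·1.0000) / (12) = 0.5833
  r = (-6 - (1)·1.0000 - (2)·1.0000 - (4)·1.0000) / (9) = -1.4444
  s = (-1 - (3)·1.0000 - (4)·1.0000 - (-3)·1.0000) / (-14) = 0.3571
Iteration 2:
  p = (-1 - (3)·0.5833 - (-4)·-1.4444 - (1)·0.3571) / (9) = -0.9872
  q = (1 - (1)·-0.1111 - (-4)·-1.4444 - (-3)·0.3571) / (12) = -0.2996
  r = (-6 - (1)·-0.1111 - (2)·0.5833 - (4)·0.3571) / (9) = -0.9427
  s = (-1 - (3)·-0.1111 - (4)·0.5833 - (-3)·-1.4444) / (-14) = 0.5238
Change: (-0.8761, -0.8829, 0.5017, 0.1667) → max |·| = 0.8829

0.8829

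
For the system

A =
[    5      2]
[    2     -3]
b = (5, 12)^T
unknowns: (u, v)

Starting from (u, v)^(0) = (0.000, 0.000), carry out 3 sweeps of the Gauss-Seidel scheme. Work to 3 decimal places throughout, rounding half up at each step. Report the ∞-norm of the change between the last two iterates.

Iteration 1:
  u = (5 - (2)·0.000) / (5) = 1.000
  v = (12 - (2)·1.000) / (-3) = -3.333
Iteration 2:
  u = (5 - (2)·-3.333) / (5) = 2.333
  v = (12 - (2)·2.333) / (-3) = -2.445
Iteration 3:
  u = (5 - (2)·-2.445) / (5) = 1.978
  v = (12 - (2)·1.978) / (-3) = -2.681
Change: (-0.355, -0.236) → max |·| = 0.355

0.355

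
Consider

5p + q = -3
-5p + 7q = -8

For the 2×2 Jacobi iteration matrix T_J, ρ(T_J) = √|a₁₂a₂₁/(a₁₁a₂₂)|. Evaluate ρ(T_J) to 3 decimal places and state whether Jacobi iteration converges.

0.378

a₁₂a₂₁/(a₁₁a₂₂) = (1)·(-5) / ((5)·(7)) = -0.142857
ρ = √|-0.142857| = √0.142857 = 0.378
ρ < 1, so Jacobi converges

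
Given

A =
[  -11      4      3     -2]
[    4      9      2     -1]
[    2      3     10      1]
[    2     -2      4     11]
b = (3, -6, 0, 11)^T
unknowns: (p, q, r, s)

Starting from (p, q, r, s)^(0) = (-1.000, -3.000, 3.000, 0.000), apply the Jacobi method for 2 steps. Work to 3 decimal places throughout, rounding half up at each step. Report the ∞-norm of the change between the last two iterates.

Iteration 1:
  p = (3 - (4)·-3.000 - (3)·3.000 - (-2)·0.000) / (-11) = -0.545
  q = (-6 - (4)·-1.000 - (2)·3.000 - (-1)·0.000) / (9) = -0.889
  r = (0 - (2)·-1.000 - (3)·-3.000 - (1)·0.000) / (10) = 1.100
  s = (11 - (2)·-1.000 - (-2)·-3.000 - (4)·3.000) / (11) = -0.455
Iteration 2:
  p = (3 - (4)·-0.889 - (3)·1.100 - (-2)·-0.455) / (-11) = -0.213
  q = (-6 - (4)·-0.545 - (2)·1.100 - (-1)·-0.455) / (9) = -0.719
  r = (0 - (2)·-0.545 - (3)·-0.889 - (1)·-0.455) / (10) = 0.421
  s = (11 - (2)·-0.545 - (-2)·-0.889 - (4)·1.100) / (11) = 0.537
Change: (0.332, 0.170, -0.679, 0.992) → max |·| = 0.992

0.992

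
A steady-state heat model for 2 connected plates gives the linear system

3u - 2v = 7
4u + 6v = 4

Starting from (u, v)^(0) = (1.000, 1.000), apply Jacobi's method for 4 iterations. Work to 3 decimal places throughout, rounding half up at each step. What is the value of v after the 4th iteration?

Iteration 1:
  u = (7 - (-2)·1.000) / (3) = 3.000
  v = (4 - (4)·1.000) / (6) = 0.000
Iteration 2:
  u = (7 - (-2)·0.000) / (3) = 2.333
  v = (4 - (4)·3.000) / (6) = -1.333
Iteration 3:
  u = (7 - (-2)·-1.333) / (3) = 1.445
  v = (4 - (4)·2.333) / (6) = -0.889
Iteration 4:
  u = (7 - (-2)·-0.889) / (3) = 1.741
  v = (4 - (4)·1.445) / (6) = -0.297

-0.297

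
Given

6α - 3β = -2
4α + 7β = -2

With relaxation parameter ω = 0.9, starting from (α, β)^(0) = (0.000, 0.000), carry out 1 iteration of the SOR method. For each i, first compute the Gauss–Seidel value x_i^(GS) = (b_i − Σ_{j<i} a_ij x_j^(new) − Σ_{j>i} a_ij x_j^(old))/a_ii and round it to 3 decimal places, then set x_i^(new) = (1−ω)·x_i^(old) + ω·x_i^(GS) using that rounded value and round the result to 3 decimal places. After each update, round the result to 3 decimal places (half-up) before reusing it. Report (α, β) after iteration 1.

(-0.300, -0.103)

Iteration 1:
  α: GS value = (-2 - (-3)·0.000) / (6) = -0.333;  α ← (1−ω)·0.000 + ω·-0.333 = -0.300
  β: GS value = (-2 - (4)·-0.300) / (7) = -0.114;  β ← (1−ω)·0.000 + ω·-0.114 = -0.103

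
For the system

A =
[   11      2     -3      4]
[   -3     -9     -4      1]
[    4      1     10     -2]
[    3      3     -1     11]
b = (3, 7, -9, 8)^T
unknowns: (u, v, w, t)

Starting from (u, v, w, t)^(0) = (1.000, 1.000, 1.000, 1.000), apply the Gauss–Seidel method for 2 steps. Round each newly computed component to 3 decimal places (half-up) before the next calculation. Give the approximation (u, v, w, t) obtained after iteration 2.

(-0.041, -0.394, -0.649, 0.787)

Iteration 1:
  u = (3 - (2)·1.000 - (-3)·1.000 - (4)·1.000) / (11) = 0.000
  v = (7 - (-3)·0.000 - (-4)·1.000 - (1)·1.000) / (-9) = -1.111
  w = (-9 - (4)·0.000 - (1)·-1.111 - (-2)·1.000) / (10) = -0.589
  t = (8 - (3)·0.000 - (3)·-1.111 - (-1)·-0.589) / (11) = 0.977
Iteration 2:
  u = (3 - (2)·-1.111 - (-3)·-0.589 - (4)·0.977) / (11) = -0.041
  v = (7 - (-3)·-0.041 - (-4)·-0.589 - (1)·0.977) / (-9) = -0.394
  w = (-9 - (4)·-0.041 - (1)·-0.394 - (-2)·0.977) / (10) = -0.649
  t = (8 - (3)·-0.041 - (3)·-0.394 - (-1)·-0.649) / (11) = 0.787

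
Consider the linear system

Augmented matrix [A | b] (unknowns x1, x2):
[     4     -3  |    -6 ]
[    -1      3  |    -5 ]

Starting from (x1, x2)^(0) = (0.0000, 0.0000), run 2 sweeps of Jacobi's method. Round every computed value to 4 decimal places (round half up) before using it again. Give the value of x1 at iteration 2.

Iteration 1:
  x1 = (-6 - (-3)·0.0000) / (4) = -1.5000
  x2 = (-5 - (-1)·0.0000) / (3) = -1.6667
Iteration 2:
  x1 = (-6 - (-3)·-1.6667) / (4) = -2.7500
  x2 = (-5 - (-1)·-1.5000) / (3) = -2.1667

-2.7500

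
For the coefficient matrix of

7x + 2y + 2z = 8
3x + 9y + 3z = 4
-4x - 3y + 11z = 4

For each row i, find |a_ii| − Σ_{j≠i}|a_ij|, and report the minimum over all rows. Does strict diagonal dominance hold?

row 1: |7| − (2+2) = 3
row 2: |9| − (3+3) = 3
row 3: |11| − (4+3) = 4
minimum over rows = 3 → strictly diagonally dominant (convergence guaranteed)

3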